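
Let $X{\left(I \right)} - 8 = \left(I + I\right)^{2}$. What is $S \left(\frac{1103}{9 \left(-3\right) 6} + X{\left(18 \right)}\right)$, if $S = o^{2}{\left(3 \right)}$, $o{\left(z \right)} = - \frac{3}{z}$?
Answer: $\frac{210145}{162} \approx 1297.2$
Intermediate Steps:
$S = 1$ ($S = \left(- \frac{3}{3}\right)^{2} = \left(\left(-3\right) \frac{1}{3}\right)^{2} = \left(-1\right)^{2} = 1$)
$X{\left(I \right)} = 8 + 4 I^{2}$ ($X{\left(I \right)} = 8 + \left(I + I\right)^{2} = 8 + \left(2 I\right)^{2} = 8 + 4 I^{2}$)
$S \left(\frac{1103}{9 \left(-3\right) 6} + X{\left(18 \right)}\right) = 1 \left(\frac{1103}{9 \left(-3\right) 6} + \left(8 + 4 \cdot 18^{2}\right)\right) = 1 \left(\frac{1103}{\left(-27\right) 6} + \left(8 + 4 \cdot 324\right)\right) = 1 \left(\frac{1103}{-162} + \left(8 + 1296\right)\right) = 1 \left(1103 \left(- \frac{1}{162}\right) + 1304\right) = 1 \left(- \frac{1103}{162} + 1304\right) = 1 \cdot \frac{210145}{162} = \frac{210145}{162}$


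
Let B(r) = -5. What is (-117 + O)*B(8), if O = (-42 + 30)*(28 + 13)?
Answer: 3045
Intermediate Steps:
O = -492 (O = -12*41 = -492)
(-117 + O)*B(8) = (-117 - 492)*(-5) = -609*(-5) = 3045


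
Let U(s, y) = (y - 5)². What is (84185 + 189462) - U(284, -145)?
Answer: 251147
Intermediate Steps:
U(s, y) = (-5 + y)²
(84185 + 189462) - U(284, -145) = (84185 + 189462) - (-5 - 145)² = 273647 - 1*(-150)² = 273647 - 1*22500 = 273647 - 22500 = 251147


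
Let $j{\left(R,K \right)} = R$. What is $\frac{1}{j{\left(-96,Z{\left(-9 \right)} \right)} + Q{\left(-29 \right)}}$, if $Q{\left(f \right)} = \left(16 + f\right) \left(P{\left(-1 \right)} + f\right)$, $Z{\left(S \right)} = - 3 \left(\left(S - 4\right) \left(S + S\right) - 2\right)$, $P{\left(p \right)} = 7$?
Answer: $\frac{1}{190} \approx 0.0052632$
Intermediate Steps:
$Z{\left(S \right)} = 6 - 6 S \left(-4 + S\right)$ ($Z{\left(S \right)} = - 3 \left(\left(-4 + S\right) 2 S - 2\right) = - 3 \left(2 S \left(-4 + S\right) - 2\right) = - 3 \left(-2 + 2 S \left(-4 + S\right)\right) = 6 - 6 S \left(-4 + S\right)$)
$Q{\left(f \right)} = \left(7 + f\right) \left(16 + f\right)$ ($Q{\left(f \right)} = \left(16 + f\right) \left(7 + f\right) = \left(7 + f\right) \left(16 + f\right)$)
$\frac{1}{j{\left(-96,Z{\left(-9 \right)} \right)} + Q{\left(-29 \right)}} = \frac{1}{-96 + \left(112 + \left(-29\right)^{2} + 23 \left(-29\right)\right)} = \frac{1}{-96 + \left(112 + 841 - 667\right)} = \frac{1}{-96 + 286} = \frac{1}{190}$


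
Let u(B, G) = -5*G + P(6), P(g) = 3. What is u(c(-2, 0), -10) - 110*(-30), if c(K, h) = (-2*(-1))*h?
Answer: 3353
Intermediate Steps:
c(K, h) = 2*h
u(B, G) = 3 - 5*G (u(B, G) = -5*G + 3 = 3 - 5*G)
u(c(-2, 0), -10) - 110*(-30) = (3 - 5*(-10)) - 110*(-30) = (3 + 50) + 3300 = 53 + 3300 = 3353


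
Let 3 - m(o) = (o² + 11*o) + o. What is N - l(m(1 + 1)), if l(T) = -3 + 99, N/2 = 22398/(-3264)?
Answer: -29845/272 ≈ -109.72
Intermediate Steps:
N = -3733/272 (N = 2*(22398/(-3264)) = 2*(22398*(-1/3264)) = 2*(-3733/544) = -3733/272 ≈ -13.724)
m(o) = 3 - o² - 12*o (m(o) = 3 - ((o² + 11*o) + o) = 3 - (o² + 12*o) = 3 + (-o² - 12*o) = 3 - o² - 12*o)
l(T) = 96
N - l(m(1 + 1)) = -3733/272 - 1*96 = -3733/272 - 96 = -29845/272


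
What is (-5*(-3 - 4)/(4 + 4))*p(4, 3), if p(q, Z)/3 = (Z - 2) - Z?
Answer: -105/4 ≈ -26.250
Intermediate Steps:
p(q, Z) = -6 (p(q, Z) = 3*((Z - 2) - Z) = 3*((-2 + Z) - Z) = 3*(-2) = -6)
(-5*(-3 - 4)/(4 + 4))*p(4, 3) = -5*(-3 - 4)/(4 + 4)*(-6) = -(-35)/8*(-6) = -5*(-7/8)*(-6) = (35/8)*(-6) = -105/4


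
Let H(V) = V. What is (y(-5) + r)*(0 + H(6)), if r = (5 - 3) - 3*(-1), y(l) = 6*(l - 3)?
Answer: -258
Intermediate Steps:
y(l) = -18 + 6*l (y(l) = 6*(-3 + l) = -18 + 6*l)
r = 5 (r = 2 - 1*(-3) = 2 + 3 = 5)
(y(-5) + r)*(0 + H(6)) = ((-18 + 6*(-5)) + 5)*(0 + 6) = ((-18 - 30) + 5)*6 = (-48 + 5)*6 = -43*6 = -258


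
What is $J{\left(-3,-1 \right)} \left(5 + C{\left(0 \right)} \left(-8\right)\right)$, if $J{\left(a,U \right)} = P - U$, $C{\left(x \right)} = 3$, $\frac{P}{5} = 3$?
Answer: $-304$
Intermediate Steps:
$P = 15$ ($P = 5 \cdot 3 = 15$)
$J{\left(a,U \right)} = 15 - U$
$J{\left(-3,-1 \right)} \left(5 + C{\left(0 \right)} \left(-8\right)\right) = \left(15 - -1\right) \left(5 + 3 \left(-8\right)\right) = \left(15 + 1\right) \left(5 - 24\right) = 16 \left(-19\right) = -304$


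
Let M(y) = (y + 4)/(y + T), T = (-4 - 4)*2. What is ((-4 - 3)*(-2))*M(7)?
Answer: -154/9 ≈ -17.111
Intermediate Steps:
T = -16 (T = -8*2 = -16)
M(y) = (4 + y)/(-16 + y) (M(y) = (y + 4)/(y - 16) = (4 + y)/(-16 + y))
((-4 - 3)*(-2))*M(7) = ((-4 - 3)*(-2))*((4 + 7)/(-16 + 7)) = (-7*(-2))*(11/(-9)) = 14*(-⅑*11) = 14*(-11/9) = -154/9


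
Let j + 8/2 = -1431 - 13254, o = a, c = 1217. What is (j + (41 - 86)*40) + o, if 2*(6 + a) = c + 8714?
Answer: -23059/2 ≈ -11530.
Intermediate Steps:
a = 9919/2 (a = -6 + (1217 + 8714)/2 = -6 + (1/2)*9931 = -6 + 9931/2 = 9919/2 ≈ 4959.5)
o = 9919/2 ≈ 4959.5
j = -14689 (j = -4 + (-1431 - 13254) = -4 - 14685 = -14689)
(j + (41 - 86)*40) + o = (-14689 + (41 - 86)*40) + 9919/2 = (-14689 - 45*40) + 9919/2 = (-14689 - 1800) + 9919/2 = -16489 + 9919/2 = -23059/2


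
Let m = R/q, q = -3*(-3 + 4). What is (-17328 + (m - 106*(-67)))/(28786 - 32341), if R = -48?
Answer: 2042/711 ≈ 2.8720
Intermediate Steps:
q = -3 (q = -3*1 = -3)
m = 16 (m = -48/(-3) = -48*(-⅓) = 16)
(-17328 + (m - 106*(-67)))/(28786 - 32341) = (-17328 + (16 - 106*(-67)))/(28786 - 32341) = (-17328 + (16 + 7102))/(-3555) = (-17328 + 7118)*(-1/3555) = -10210*(-1/3555) = 2042/711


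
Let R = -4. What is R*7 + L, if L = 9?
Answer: -19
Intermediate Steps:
R*7 + L = -4*7 + 9 = -28 + 9 = -19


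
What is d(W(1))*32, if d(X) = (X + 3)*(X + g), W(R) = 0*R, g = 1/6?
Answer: 16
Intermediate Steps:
g = ⅙ ≈ 0.16667
W(R) = 0
d(X) = (3 + X)*(⅙ + X) (d(X) = (X + 3)*(X + ⅙) = (3 + X)*(⅙ + X))
d(W(1))*32 = (½ + 0² + (19/6)*0)*32 = (½ + 0 + 0)*32 = (½)*32 = 16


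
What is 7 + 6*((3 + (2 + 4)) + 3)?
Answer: 79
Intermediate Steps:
7 + 6*((3 + (2 + 4)) + 3) = 7 + 6*((3 + 6) + 3) = 7 + 6*(9 + 3) = 7 + 6*12 = 7 + 72 = 79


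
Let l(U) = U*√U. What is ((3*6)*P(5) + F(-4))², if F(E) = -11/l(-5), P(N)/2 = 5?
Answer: 4049879/125 - 792*I*√5/5 ≈ 32399.0 - 354.19*I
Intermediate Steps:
l(U) = U^(3/2)
P(N) = 10 (P(N) = 2*5 = 10)
F(E) = -11*I*√5/25
((3*6)*P(5) + F(-4))² = ((3*6)*10 - 11*I*√5/25)² = (18*10 - 11*I*√5/25)² = (180 - 11*I*√5/25)²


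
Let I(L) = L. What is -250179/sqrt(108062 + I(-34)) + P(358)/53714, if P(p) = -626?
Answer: -313/26857 - 250179*sqrt(27007)/54014 ≈ -761.18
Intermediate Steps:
-250179/sqrt(108062 + I(-34)) + P(358)/53714 = -250179/sqrt(108062 - 34) - 626/53714 = -250179*sqrt(27007)/54014 - 626*1/53714 = -250179*sqrt(27007)/54014 - 313/26857 = -313/26857 - 250179*sqrt(27007)/54014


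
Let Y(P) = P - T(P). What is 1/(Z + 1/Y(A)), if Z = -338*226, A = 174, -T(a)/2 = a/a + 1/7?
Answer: -1234/94262785 ≈ -1.3091e-5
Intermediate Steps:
T(a) = -16/7 (T(a) = -2*(a/a + 1/7) = -2*(1 + 1*(1/7)) = -2*(1 + 1/7) = -2*8/7 = -16/7)
Y(P) = 16/7 + P (Y(P) = P - 1*(-16/7) = P + 16/7 = 16/7 + P)
Z = -76388
1/(Z + 1/Y(A)) = 1/(-76388 + 1/(16/7 + 174)) = 1/(-76388 + 1/(1234/7)) = 1/(-76388 + 7/1234) = 1/(-94262785/1234) = -1234/94262785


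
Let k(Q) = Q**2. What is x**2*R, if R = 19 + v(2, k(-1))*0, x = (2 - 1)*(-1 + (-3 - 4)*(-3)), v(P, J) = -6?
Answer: 7600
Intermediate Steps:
x = 20 (x = 1*(-1 - 7*(-3)) = 1*(-1 + 21) = 1*20 = 20)
R = 19 (R = 19 - 6*0 = 19 + 0 = 19)
x**2*R = 20**2*19 = 400*19 = 7600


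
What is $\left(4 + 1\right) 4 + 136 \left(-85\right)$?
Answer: $-11540$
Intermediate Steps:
$\left(4 + 1\right) 4 + 136 \left(-85\right) = 5 \cdot 4 - 11560 = 20 - 11560 = -11540$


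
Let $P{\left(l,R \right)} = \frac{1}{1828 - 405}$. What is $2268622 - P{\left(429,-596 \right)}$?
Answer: $\frac{3228249105}{1423} \approx 2.2686 \cdot 10^{6}$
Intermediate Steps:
$P{\left(l,R \right)} = \frac{1}{1423}$
$2268622 - P{\left(429,-596 \right)} = 2268622 - \frac{1}{1423} = \frac{3228249105}{1423}$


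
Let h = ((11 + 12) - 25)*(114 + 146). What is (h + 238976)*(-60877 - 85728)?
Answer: -34958841880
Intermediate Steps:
h = -520 (h = (23 - 25)*260 = -2*260 = -520)
(h + 238976)*(-60877 - 85728) = (-520 + 238976)*(-60877 - 85728) = 238456*(-146605) = -34958841880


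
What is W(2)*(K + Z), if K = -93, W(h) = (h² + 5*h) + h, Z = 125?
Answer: 512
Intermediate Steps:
W(h) = h² + 6*h
W(2)*(K + Z) = (2*(6 + 2))*(-93 + 125) = (2*8)*32 = 16*32 = 512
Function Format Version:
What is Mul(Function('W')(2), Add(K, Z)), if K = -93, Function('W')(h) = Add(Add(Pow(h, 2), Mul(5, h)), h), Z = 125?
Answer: 512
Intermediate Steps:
Function('W')(h) = Add(Pow(h, 2), Mul(6, h))
Mul(Function('W')(2), Add(K, Z)) = Mul(Mul(2, Add(6, 2)), Add(-93, 125)) = Mul(Mul(2, 8), 32) = Mul(16, 32) = 512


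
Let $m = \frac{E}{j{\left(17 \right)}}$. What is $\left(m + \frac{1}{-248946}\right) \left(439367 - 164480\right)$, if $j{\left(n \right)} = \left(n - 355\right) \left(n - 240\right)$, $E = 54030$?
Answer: $\frac{616226878791387}{3127342634} \approx 1.9705 \cdot 10^{5}$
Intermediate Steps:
$j{\left(n \right)} = \left(-355 + n\right) \left(-240 + n\right)$
$m = \frac{27015}{37687}$ ($m = \frac{54030}{85200 + 17^{2} - 10115} = \frac{54030}{85200 + 289 - 10115} = \frac{54030}{75374} = 54030 \cdot \frac{1}{75374} = \frac{27015}{37687} \approx 0.71683$)
$\left(m + \frac{1}{-248946}\right) \left(439367 - 164480\right) = \left(\frac{27015}{37687} + \frac{1}{-248946}\right) \left(439367 - 164480\right) = \left(\frac{27015}{37687} - \frac{1}{248946}\right) 274887 = \frac{6725238503}{9382027902} \cdot 274887 = \frac{616226878791387}{3127342634}$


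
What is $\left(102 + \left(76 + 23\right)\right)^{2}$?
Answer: $40401$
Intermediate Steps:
$\left(102 + \left(76 + 23\right)\right)^{2} = \left(102 + 99\right)^{2} = 201^{2} = 40401$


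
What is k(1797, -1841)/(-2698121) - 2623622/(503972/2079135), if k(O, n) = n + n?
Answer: -7358941995446499233/679888718306 ≈ -1.0824e+7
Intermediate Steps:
k(O, n) = 2*n
k(1797, -1841)/(-2698121) - 2623622/(503972/2079135) = (2*(-1841))/(-2698121) - 2623622/(503972/2079135) = -3682*(-1/2698121) - 2623622/(503972*(1/2079135)) = 3682/2698121 - 2623622/503972/2079135 = 3682/2698121 - 2623622*2079135/503972 = 3682/2698121 - 2727432163485/251986 = -7358941995446499233/679888718306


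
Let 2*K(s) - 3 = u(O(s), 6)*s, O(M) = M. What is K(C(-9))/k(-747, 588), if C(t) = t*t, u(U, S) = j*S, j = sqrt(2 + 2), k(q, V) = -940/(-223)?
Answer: 43485/376 ≈ 115.65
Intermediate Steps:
k(q, V) = 940/223 (k(q, V) = -940*(-1/223) = 940/223)
j = 2 (j = sqrt(4) = 2)
u(U, S) = 2*S
C(t) = t**2
K(s) = 3/2 + 6*s (K(s) = 3/2 + ((2*6)*s)/2 = 3/2 + (12*s)/2 = 3/2 + 6*s)
K(C(-9))/k(-747, 588) = (3/2 + 6*(-9)**2)/(940/223) = (3/2 + 6*81)*(223/940) = (3/2 + 486)*(223/940) = (975/2)*(223/940) = 43485/376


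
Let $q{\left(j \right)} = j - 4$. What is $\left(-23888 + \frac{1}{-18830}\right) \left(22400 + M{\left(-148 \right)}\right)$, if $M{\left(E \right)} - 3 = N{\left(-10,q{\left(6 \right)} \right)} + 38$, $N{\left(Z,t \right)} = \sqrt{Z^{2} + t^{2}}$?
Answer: $- \frac{10094209571081}{18830} - \frac{449811041 \sqrt{26}}{9415} \approx -5.3631 \cdot 10^{8}$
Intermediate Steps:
$q{\left(j \right)} = -4 + j$
$M{\left(E \right)} = 41 + 2 \sqrt{26}$ ($M{\left(E \right)} = 3 + \left(\sqrt{\left(-10\right)^{2} + \left(-4 + 6\right)^{2}} + 38\right) = 3 + \left(\sqrt{100 + 2^{2}} + 38\right) = 3 + \left(\sqrt{100 + 4} + 38\right) = 3 + \left(\sqrt{104} + 38\right) = 3 + \left(2 \sqrt{26} + 38\right) = 3 + \left(38 + 2 \sqrt{26}\right) = 41 + 2 \sqrt{26}$)
$\left(-23888 + \frac{1}{-18830}\right) \left(22400 + M{\left(-148 \right)}\right) = \left(-23888 + \frac{1}{-18830}\right) \left(22400 + \left(41 + 2 \sqrt{26}\right)\right) = \left(-23888 - \frac{1}{18830}\right) \left(22441 + 2 \sqrt{26}\right) = - \frac{449811041 \left(22441 + 2 \sqrt{26}\right)}{18830} = - \frac{10094209571081}{18830} - \frac{449811041 \sqrt{26}}{9415}$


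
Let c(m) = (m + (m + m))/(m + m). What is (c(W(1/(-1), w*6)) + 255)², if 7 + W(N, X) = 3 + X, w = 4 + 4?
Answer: 263169/4 ≈ 65792.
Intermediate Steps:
w = 8
W(N, X) = -4 + X (W(N, X) = -7 + (3 + X) = -4 + X)
c(m) = 3/2 (c(m) = (m + 2*m)/((2*m)) = (3*m)*(1/(2*m)) = 3/2)
(c(W(1/(-1), w*6)) + 255)² = (3/2 + 255)² = (513/2)² = 263169/4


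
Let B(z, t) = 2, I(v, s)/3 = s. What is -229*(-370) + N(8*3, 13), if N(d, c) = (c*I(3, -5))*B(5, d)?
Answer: 84340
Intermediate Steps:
I(v, s) = 3*s
N(d, c) = -30*c (N(d, c) = (c*(3*(-5)))*2 = (c*(-15))*2 = -15*c*2 = -30*c)
-229*(-370) + N(8*3, 13) = -229*(-370) - 30*13 = 84730 - 390 = 84340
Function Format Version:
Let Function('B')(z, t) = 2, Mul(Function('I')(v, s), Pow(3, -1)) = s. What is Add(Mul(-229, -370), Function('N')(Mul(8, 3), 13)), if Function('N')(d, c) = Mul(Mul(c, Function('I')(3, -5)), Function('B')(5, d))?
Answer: 84340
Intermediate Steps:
Function('I')(v, s) = Mul(3, s)
Function('N')(d, c) = Mul(-30, c) (Function('N')(d, c) = Mul(Mul(c, Mul(3, -5)), 2) = Mul(Mul(c, -15), 2) = Mul(Mul(-15, c), 2) = Mul(-30, c))
Add(Mul(-229, -370), Function('N')(Mul(8, 3), 13)) = Add(Mul(-229, -370), Mul(-30, 13)) = Add(84730, -390) = 84340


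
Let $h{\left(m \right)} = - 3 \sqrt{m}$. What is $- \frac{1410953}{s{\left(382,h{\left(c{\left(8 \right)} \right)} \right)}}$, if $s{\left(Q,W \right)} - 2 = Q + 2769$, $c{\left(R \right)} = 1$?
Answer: $- \frac{1410953}{3153} \approx -447.5$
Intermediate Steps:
$s{\left(Q,W \right)} = 2771 + Q$ ($s{\left(Q,W \right)} = 2 + \left(Q + 2769\right) = 2 + \left(2769 + Q\right) = 2771 + Q$)
$- \frac{1410953}{s{\left(382,h{\left(c{\left(8 \right)} \right)} \right)}} = - \frac{1410953}{2771 + 382} = - \frac{1410953}{3153}$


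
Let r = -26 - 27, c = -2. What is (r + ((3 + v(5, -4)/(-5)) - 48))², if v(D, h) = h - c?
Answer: 238144/25 ≈ 9525.8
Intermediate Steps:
v(D, h) = 2 + h (v(D, h) = h - 1*(-2) = h + 2 = 2 + h)
r = -53
(r + ((3 + v(5, -4)/(-5)) - 48))² = (-53 + ((3 + (2 - 4)/(-5)) - 48))² = (-53 + ((3 - 2*(-⅕)) - 48))² = (-53 + ((3 + ⅖) - 48))² = (-53 + (17/5 - 48))² = (-53 - 223/5)² = (-488/5)² = 238144/25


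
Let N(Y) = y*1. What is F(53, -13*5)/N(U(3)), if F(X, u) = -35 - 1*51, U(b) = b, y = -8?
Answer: 43/4 ≈ 10.750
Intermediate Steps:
N(Y) = -8 (N(Y) = -8*1 = -8)
F(X, u) = -86 (F(X, u) = -35 - 51 = -86)
F(53, -13*5)/N(U(3)) = -86/(-8) = -86*(-⅛) = 43/4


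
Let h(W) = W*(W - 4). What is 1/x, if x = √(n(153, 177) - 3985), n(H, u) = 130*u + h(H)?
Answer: √41822/41822 ≈ 0.0048899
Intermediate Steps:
h(W) = W*(-4 + W)
n(H, u) = 130*u + H*(-4 + H)
x = √41822 (x = √((130*177 + 153*(-4 + 153)) - 3985) = √((23010 + 153*149) - 3985) = √((23010 + 22797) - 3985) = √(45807 - 3985) = √41822 ≈ 204.50)
1/x = 1/(√41822) = √41822/41822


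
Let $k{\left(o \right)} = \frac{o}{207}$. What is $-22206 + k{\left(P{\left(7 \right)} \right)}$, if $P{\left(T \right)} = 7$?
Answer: $- \frac{4596635}{207} \approx -22206.0$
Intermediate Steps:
$k{\left(o \right)} = \frac{o}{207}$ ($k{\left(o \right)} = o \frac{1}{207} = \frac{o}{207}$)
$-22206 + k{\left(P{\left(7 \right)} \right)} = -22206 + \frac{1}{207} \cdot 7 = -22206 + \frac{7}{207} = - \frac{4596635}{207}$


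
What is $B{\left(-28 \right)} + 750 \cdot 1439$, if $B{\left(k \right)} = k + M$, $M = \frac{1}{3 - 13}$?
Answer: $\frac{10792219}{10} \approx 1.0792 \cdot 10^{6}$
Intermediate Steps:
$M = - \frac{1}{10}$ ($M = \frac{1}{-10} = - \frac{1}{10} \approx -0.1$)
$B{\left(k \right)} = - \frac{1}{10} + k$ ($B{\left(k \right)} = k - \frac{1}{10} = - \frac{1}{10} + k$)
$B{\left(-28 \right)} + 750 \cdot 1439 = \left(- \frac{1}{10} - 28\right) + 750 \cdot 1439 = - \frac{281}{10} + 1079250 = \frac{10792219}{10}$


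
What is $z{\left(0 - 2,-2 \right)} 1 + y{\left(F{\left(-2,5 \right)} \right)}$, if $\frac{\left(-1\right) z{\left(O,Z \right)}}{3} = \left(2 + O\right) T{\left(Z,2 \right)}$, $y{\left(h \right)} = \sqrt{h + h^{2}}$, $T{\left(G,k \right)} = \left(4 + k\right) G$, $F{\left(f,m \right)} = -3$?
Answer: $\sqrt{6} \approx 2.4495$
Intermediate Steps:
$T{\left(G,k \right)} = G \left(4 + k\right)$
$z{\left(O,Z \right)} = - 18 Z \left(2 + O\right)$ ($z{\left(O,Z \right)} = - 3 \left(2 + O\right) Z \left(4 + 2\right) = - 3 \left(2 + O\right) Z 6 = - 3 \left(2 + O\right) 6 Z = - 3 \cdot 6 Z \left(2 + O\right) = - 18 Z \left(2 + O\right)$)
$z{\left(0 - 2,-2 \right)} 1 + y{\left(F{\left(-2,5 \right)} \right)} = \left(-18\right) \left(-2\right) \left(2 + \left(0 - 2\right)\right) 1 + \sqrt{- 3 \left(1 - 3\right)} = \left(-18\right) \left(-2\right) \left(2 + \left(0 - 2\right)\right) 1 + \sqrt{\left(-3\right) \left(-2\right)} = \left(-18\right) \left(-2\right) \left(2 - 2\right) 1 + \sqrt{6} = \left(-18\right) \left(-2\right) 0 \cdot 1 + \sqrt{6} = 0 \cdot 1 + \sqrt{6} = 0 + \sqrt{6} = \sqrt{6}$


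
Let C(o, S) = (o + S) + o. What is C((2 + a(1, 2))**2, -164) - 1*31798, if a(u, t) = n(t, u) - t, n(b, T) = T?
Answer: -31960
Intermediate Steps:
a(u, t) = u - t
C(o, S) = S + 2*o (C(o, S) = (S + o) + o = S + 2*o)
C((2 + a(1, 2))**2, -164) - 1*31798 = (-164 + 2*(2 + (1 - 1*2))**2) - 1*31798 = (-164 + 2*(2 + (1 - 2))**2) - 31798 = (-164 + 2*(2 - 1)**2) - 31798 = (-164 + 2*1**2) - 31798 = (-164 + 2*1) - 31798 = (-164 + 2) - 31798 = -162 - 31798 = -31960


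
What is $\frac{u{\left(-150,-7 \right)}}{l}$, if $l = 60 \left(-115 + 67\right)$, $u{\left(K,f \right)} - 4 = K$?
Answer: $\frac{73}{1440} \approx 0.050694$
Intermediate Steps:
$u{\left(K,f \right)} = 4 + K$
$l = -2880$ ($l = 60 \left(-48\right) = -2880$)
$\frac{u{\left(-150,-7 \right)}}{l} = \frac{4 - 150}{-2880} = \left(-146\right) \left(- \frac{1}{2880}\right) = \frac{73}{1440}$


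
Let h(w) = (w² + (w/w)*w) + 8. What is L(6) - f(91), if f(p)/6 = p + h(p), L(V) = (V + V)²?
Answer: -50682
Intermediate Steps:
h(w) = 8 + w + w² (h(w) = (w² + 1*w) + 8 = (w² + w) + 8 = (w + w²) + 8 = 8 + w + w²)
L(V) = 4*V² (L(V) = (2*V)² = 4*V²)
f(p) = 48 + 6*p² + 12*p (f(p) = 6*(p + (8 + p + p²)) = 6*(8 + p² + 2*p) = 48 + 6*p² + 12*p)
L(6) - f(91) = 4*6² - (48 + 6*91² + 12*91) = 4*36 - (48 + 6*8281 + 1092) = 144 - (48 + 49686 + 1092) = 144 - 1*50826 = 144 - 50826 = -50682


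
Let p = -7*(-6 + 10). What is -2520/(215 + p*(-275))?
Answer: -504/1583 ≈ -0.31838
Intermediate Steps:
p = -28 (p = -7*4 = -28)
-2520/(215 + p*(-275)) = -2520/(215 - 28*(-275)) = -2520/(215 + 7700) = -2520/7915 = -2520*1/7915 = -504/1583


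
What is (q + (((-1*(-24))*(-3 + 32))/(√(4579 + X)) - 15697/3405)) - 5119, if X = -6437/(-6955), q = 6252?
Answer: 3842168/3405 + 116*√221540271810/5308897 ≈ 1138.7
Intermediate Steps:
X = 6437/6955 (X = -6437*(-1/6955) = 6437/6955 ≈ 0.92552)
(q + (((-1*(-24))*(-3 + 32))/(√(4579 + X)) - 15697/3405)) - 5119 = (6252 + (((-1*(-24))*(-3 + 32))/(√(4579 + 6437/6955)) - 15697/3405)) - 5119 = (6252 + ((24*29)/(√(31853382/6955)) - 15697*1/3405)) - 5119 = (6252 + (696/((√221540271810/6955)) - 15697/3405)) - 5119 = (6252 + (696*(√221540271810/31853382) - 15697/3405)) - 5119 = (6252 + (116*√221540271810/5308897 - 15697/3405)) - 5119 = (6252 + (-15697/3405 + 116*√221540271810/5308897)) - 5119 = (21272363/3405 + 116*√221540271810/5308897) - 5119 = 3842168/3405 + 116*√221540271810/5308897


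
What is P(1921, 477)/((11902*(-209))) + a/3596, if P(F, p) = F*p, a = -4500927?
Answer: -5599716002559/4472557364 ≈ -1252.0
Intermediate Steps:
P(1921, 477)/((11902*(-209))) + a/3596 = (1921*477)/((11902*(-209))) - 4500927/3596 = 916317/(-2487518) - 4500927*1/3596 = 916317*(-1/2487518) - 4500927/3596 = -916317/2487518 - 4500927/3596 = -5599716002559/4472557364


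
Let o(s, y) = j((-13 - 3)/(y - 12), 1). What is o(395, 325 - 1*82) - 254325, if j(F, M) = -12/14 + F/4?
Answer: -58749277/231 ≈ -2.5433e+5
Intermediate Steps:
j(F, M) = -6/7 + F/4 (j(F, M) = -12*1/14 + F*(1/4) = -6/7 + F/4)
o(s, y) = -6/7 - 4/(-12 + y) (o(s, y) = -6/7 + ((-13 - 3)/(y - 12))/4 = -6/7 + (-16/(-12 + y))/4 = -6/7 - 4/(-12 + y))
o(395, 325 - 1*82) - 254325 = 2*(22 - 3*(325 - 1*82))/(7*(-12 + (325 - 1*82))) - 254325 = 2*(22 - 3*(325 - 82))/(7*(-12 + (325 - 82))) - 254325 = 2*(22 - 3*243)/(7*(-12 + 243)) - 254325 = (2/7)*(22 - 729)/231 - 254325 = (2/7)*(1/231)*(-707) - 254325 = -202/231 - 254325 = -58749277/231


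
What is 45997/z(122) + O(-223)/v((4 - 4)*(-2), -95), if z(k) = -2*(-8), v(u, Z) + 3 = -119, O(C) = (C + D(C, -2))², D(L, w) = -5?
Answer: 2389945/976 ≈ 2448.7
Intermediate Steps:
O(C) = (-5 + C)² (O(C) = (C - 5)² = (-5 + C)²)
v(u, Z) = -122 (v(u, Z) = -3 - 119 = -122)
z(k) = 16
45997/z(122) + O(-223)/v((4 - 4)*(-2), -95) = 45997/16 + (-5 - 223)²/(-122) = 45997*(1/16) + (-228)²*(-1/122) = 45997/16 + 51984*(-1/122) = 45997/16 - 25992/61 = 2389945/976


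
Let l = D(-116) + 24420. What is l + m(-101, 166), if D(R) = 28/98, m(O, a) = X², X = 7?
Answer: 171285/7 ≈ 24469.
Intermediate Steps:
m(O, a) = 49 (m(O, a) = 7² = 49)
D(R) = 2/7 (D(R) = 28*(1/98) = 2/7)
l = 170942/7 (l = 2/7 + 24420 = 170942/7 ≈ 24420.)
l + m(-101, 166) = 170942/7 + 49 = 171285/7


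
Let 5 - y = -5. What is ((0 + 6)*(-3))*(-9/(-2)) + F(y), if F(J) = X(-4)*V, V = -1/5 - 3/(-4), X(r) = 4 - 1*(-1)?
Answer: -313/4 ≈ -78.250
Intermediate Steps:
X(r) = 5 (X(r) = 4 + 1 = 5)
y = 10 (y = 5 - 1*(-5) = 5 + 5 = 10)
V = 11/20 (V = -1*⅕ - 3*(-¼) = -⅕ + ¾ = 11/20 ≈ 0.55000)
F(J) = 11/4 (F(J) = 5*(11/20) = 11/4)
((0 + 6)*(-3))*(-9/(-2)) + F(y) = ((0 + 6)*(-3))*(-9/(-2)) + 11/4 = (6*(-3))*(-9*(-½)) + 11/4 = -18*9/2 + 11/4 = -81 + 11/4 = -313/4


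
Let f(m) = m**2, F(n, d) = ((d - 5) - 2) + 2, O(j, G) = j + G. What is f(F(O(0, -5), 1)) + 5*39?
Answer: 211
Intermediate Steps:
O(j, G) = G + j
F(n, d) = -5 + d (F(n, d) = ((-5 + d) - 2) + 2 = (-7 + d) + 2 = -5 + d)
f(F(O(0, -5), 1)) + 5*39 = (-5 + 1)**2 + 5*39 = (-4)**2 + 195 = 16 + 195 = 211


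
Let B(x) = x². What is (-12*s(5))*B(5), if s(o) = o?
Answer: -1500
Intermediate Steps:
(-12*s(5))*B(5) = -12*5*5² = -60*25 = -1500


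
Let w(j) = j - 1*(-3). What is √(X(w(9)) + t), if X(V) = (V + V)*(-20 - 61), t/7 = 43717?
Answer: 5*√12163 ≈ 551.43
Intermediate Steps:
t = 306019 (t = 7*43717 = 306019)
w(j) = 3 + j (w(j) = j + 3 = 3 + j)
X(V) = -162*V (X(V) = (2*V)*(-81) = -162*V)
√(X(w(9)) + t) = √(-162*(3 + 9) + 306019) = √(-162*12 + 306019) = √(-1944 + 306019) = √304075 = 5*√12163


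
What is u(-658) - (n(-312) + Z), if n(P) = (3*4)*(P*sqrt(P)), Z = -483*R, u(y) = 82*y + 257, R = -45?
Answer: -75434 + 7488*I*sqrt(78) ≈ -75434.0 + 66132.0*I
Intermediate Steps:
u(y) = 257 + 82*y
Z = 21735 (Z = -483*(-45) = 21735)
n(P) = 12*P**(3/2)
u(-658) - (n(-312) + Z) = (257 + 82*(-658)) - (12*(-312)**(3/2) + 21735) = (257 - 53956) - (12*(-624*I*sqrt(78)) + 21735) = -53699 - (-7488*I*sqrt(78) + 21735) = -53699 - (21735 - 7488*I*sqrt(78)) = -53699 + (-21735 + 7488*I*sqrt(78)) = -75434 + 7488*I*sqrt(78)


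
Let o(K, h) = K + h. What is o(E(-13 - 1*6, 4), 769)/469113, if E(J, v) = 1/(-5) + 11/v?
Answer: 15431/9382260 ≈ 0.0016447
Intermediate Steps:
E(J, v) = -⅕ + 11/v (E(J, v) = 1*(-⅕) + 11/v = -⅕ + 11/v)
o(E(-13 - 1*6, 4), 769)/469113 = ((⅕)*(55 - 1*4)/4 + 769)/469113 = ((⅕)*(¼)*(55 - 4) + 769)*(1/469113) = ((⅕)*(¼)*51 + 769)*(1/469113) = (51/20 + 769)*(1/469113) = (15431/20)*(1/469113) = 15431/9382260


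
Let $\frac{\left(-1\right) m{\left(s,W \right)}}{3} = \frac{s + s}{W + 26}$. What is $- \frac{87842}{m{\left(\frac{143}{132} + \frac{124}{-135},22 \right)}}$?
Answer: $\frac{379477440}{89} \approx 4.2638 \cdot 10^{6}$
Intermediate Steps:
$m{\left(s,W \right)} = - \frac{6 s}{26 + W}$ ($m{\left(s,W \right)} = - 3 \frac{s + s}{W + 26} = - 3 \frac{2 s}{26 + W} = - \frac{6 s}{26 + W}$)
$- \frac{87842}{m{\left(\frac{143}{132} + \frac{124}{-135},22 \right)}} = - \frac{87842}{\left(-6\right) \left(\frac{143}{132} + \frac{124}{-135}\right) \frac{1}{26 + 22}} = - \frac{87842}{\left(-6\right) \left(143 \cdot \frac{1}{132} + 124 \left(- \frac{1}{135}\right)\right) \frac{1}{48}} = - \frac{87842}{\left(-6\right) \left(\frac{13}{12} - \frac{124}{135}\right) \frac{1}{48}} = - \frac{87842}{\left(-6\right) \frac{89}{540} \cdot \frac{1}{48}} = - \frac{87842}{- \frac{89}{4320}} = \left(-87842\right) \left(- \frac{4320}{89}\right) = \frac{379477440}{89}$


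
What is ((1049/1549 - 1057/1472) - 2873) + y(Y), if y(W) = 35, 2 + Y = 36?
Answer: -6471096429/2280128 ≈ -2838.0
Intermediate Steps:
Y = 34 (Y = -2 + 36 = 34)
((1049/1549 - 1057/1472) - 2873) + y(Y) = ((1049/1549 - 1057/1472) - 2873) + 35 = (-93165/2280128 - 2873) + 35 = -6550900909/2280128 + 35 = -6471096429/2280128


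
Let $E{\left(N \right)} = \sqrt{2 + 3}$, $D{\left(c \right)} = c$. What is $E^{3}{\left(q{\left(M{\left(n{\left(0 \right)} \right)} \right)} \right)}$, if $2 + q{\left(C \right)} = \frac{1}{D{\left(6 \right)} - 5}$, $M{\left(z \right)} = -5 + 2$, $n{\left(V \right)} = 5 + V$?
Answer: $5 \sqrt{5} \approx 11.18$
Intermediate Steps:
$M{\left(z \right)} = -3$
$q{\left(C \right)} = -1$ ($q{\left(C \right)} = -2 + \frac{1}{6 - 5} = -2 + 1^{-1} = -2 + 1 = -1$)
$E{\left(N \right)} = \sqrt{5}$
$E^{3}{\left(q{\left(M{\left(n{\left(0 \right)} \right)} \right)} \right)} = \left(\sqrt{5}\right)^{3} = 5 \sqrt{5}$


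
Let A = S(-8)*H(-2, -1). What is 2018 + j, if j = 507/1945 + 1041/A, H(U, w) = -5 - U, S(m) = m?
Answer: 32079051/15560 ≈ 2061.6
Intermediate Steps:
A = 24 (A = -8*(-5 - 1*(-2)) = -8*(-5 + 2) = -8*(-3) = 24)
j = 678971/15560 (j = 507/1945 + 1041/24 = 507*(1/1945) + 1041*(1/24) = 507/1945 + 347/8 = 678971/15560 ≈ 43.636)
2018 + j = 2018 + 678971/15560 = 32079051/15560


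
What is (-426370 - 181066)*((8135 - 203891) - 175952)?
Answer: 225788820688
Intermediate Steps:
(-426370 - 181066)*((8135 - 203891) - 175952) = -607436*(-195756 - 175952) = -607436*(-371708) = 225788820688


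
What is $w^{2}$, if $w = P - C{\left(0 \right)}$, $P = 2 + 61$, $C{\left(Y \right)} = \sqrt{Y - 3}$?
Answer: $\left(63 - i \sqrt{3}\right)^{2} \approx 3966.0 - 218.24 i$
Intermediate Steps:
$C{\left(Y \right)} = \sqrt{-3 + Y}$
$P = 63$
$w = 63 - i \sqrt{3}$ ($w = 63 - \sqrt{-3 + 0} = 63 - \sqrt{-3} = 63 - i \sqrt{3} \approx 63.0 - 1.732 i$)
$w^{2} = \left(63 - i \sqrt{3}\right)^{2}$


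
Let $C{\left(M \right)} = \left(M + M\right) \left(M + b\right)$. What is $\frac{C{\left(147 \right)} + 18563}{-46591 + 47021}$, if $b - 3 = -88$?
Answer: $\frac{36791}{430} \approx 85.56$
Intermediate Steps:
$b = -85$ ($b = 3 - 88 = -85$)
$C{\left(M \right)} = 2 M \left(-85 + M\right)$ ($C{\left(M \right)} = \left(M + M\right) \left(M - 85\right) = 2 M \left(-85 + M\right)$)
$\frac{C{\left(147 \right)} + 18563}{-46591 + 47021} = \frac{2 \cdot 147 \left(-85 + 147\right) + 18563}{-46591 + 47021} = \frac{2 \cdot 147 \cdot 62 + 18563}{430} = \left(18228 + 18563\right) \frac{1}{430} = 36791 \cdot \frac{1}{430} = \frac{36791}{430}$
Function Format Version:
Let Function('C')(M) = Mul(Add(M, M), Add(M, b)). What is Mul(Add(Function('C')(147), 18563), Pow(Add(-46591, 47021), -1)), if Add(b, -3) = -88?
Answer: Rational(36791, 430) ≈ 85.560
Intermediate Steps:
b = -85 (b = Add(3, -88) = -85)
Function('C')(M) = Mul(2, M, Add(-85, M)) (Function('C')(M) = Mul(Add(M, M), Add(M, -85)) = Mul(Mul(2, M), Add(-85, M)) = Mul(2, M, Add(-85, M)))
Mul(Add(Function('C')(147), 18563), Pow(Add(-46591, 47021), -1)) = Mul(Add(Mul(2, 147, Add(-85, 147)), 18563), Pow(Add(-46591, 47021), -1)) = Mul(Add(Mul(2, 147, 62), 18563), Pow(430, -1)) = Mul(Add(18228, 18563), Rational(1, 430)) = Mul(36791, Rational(1, 430)) = Rational(36791, 430)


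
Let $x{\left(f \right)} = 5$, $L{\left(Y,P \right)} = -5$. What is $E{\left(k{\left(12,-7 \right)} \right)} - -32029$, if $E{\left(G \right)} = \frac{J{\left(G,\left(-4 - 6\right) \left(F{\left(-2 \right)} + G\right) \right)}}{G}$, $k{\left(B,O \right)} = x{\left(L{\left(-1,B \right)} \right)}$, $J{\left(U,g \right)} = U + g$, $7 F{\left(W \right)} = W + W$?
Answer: $\frac{224148}{7} \approx 32021.0$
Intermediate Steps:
$F{\left(W \right)} = \frac{2 W}{7}$ ($F{\left(W \right)} = \frac{W + W}{7} = \frac{2 W}{7}$)
$k{\left(B,O \right)} = 5$
$E{\left(G \right)} = \frac{\frac{40}{7} - 9 G}{G}$ ($E{\left(G \right)} = \frac{G + \left(-4 - 6\right) \left(\frac{2}{7} \left(-2\right) + G\right)}{G} = \frac{G - 10 \left(- \frac{4}{7} + G\right)}{G} = \frac{G - \left(- \frac{40}{7} + 10 G\right)}{G} = \frac{\frac{40}{7} - 9 G}{G}$)
$E{\left(k{\left(12,-7 \right)} \right)} - -32029 = \left(-9 + \frac{40}{7 \cdot 5}\right) - -32029 = \left(-9 + \frac{40}{7} \cdot \frac{1}{5}\right) + 32029 = \left(-9 + \frac{8}{7}\right) + 32029 = - \frac{55}{7} + 32029 = \frac{224148}{7}$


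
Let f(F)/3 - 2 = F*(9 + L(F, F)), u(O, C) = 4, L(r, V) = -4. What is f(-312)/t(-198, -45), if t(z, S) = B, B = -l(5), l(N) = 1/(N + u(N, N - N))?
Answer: 42066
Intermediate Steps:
l(N) = 1/(4 + N) (l(N) = 1/(N + 4) = 1/(4 + N))
f(F) = 6 + 15*F (f(F) = 6 + 3*(F*(9 - 4)) = 6 + 3*(F*5) = 6 + 3*(5*F) = 6 + 15*F)
B = -1/9 (B = -1/(4 + 5) = -1/9 ≈ -0.11111)
t(z, S) = -1/9
f(-312)/t(-198, -45) = (6 + 15*(-312))/(-1/9) = (6 - 4680)*(-9) = -4674*(-9) = 42066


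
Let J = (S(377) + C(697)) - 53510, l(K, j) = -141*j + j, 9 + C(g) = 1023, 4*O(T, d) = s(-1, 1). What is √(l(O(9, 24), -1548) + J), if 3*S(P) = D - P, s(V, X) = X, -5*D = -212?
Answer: √36925305/15 ≈ 405.11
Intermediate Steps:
D = 212/5 (D = -⅕*(-212) = 212/5 ≈ 42.400)
S(P) = 212/15 - P/3 (S(P) = (212/5 - P)/3 = 212/15 - P/3)
O(T, d) = ¼ (O(T, d) = (¼)*1 = ¼)
C(g) = 1014 (C(g) = -9 + 1023 = 1014)
l(K, j) = -140*j
J = -789113/15 (J = ((212/15 - ⅓*377) + 1014) - 53510 = ((212/15 - 377/3) + 1014) - 53510 = (-1673/15 + 1014) - 53510 = 13537/15 - 53510 = -789113/15 ≈ -52608.)
√(l(O(9, 24), -1548) + J) = √(-140*(-1548) - 789113/15) = √(216720 - 789113/15) = √(2461687/15) = √36925305/15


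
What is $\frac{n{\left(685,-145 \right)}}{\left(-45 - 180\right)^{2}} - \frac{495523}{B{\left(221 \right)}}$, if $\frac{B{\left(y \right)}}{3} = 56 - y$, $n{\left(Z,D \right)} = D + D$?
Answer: $\frac{111492037}{111375} \approx 1001.1$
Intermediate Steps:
$n{\left(Z,D \right)} = 2 D$
$B{\left(y \right)} = 168 - 3 y$ ($B{\left(y \right)} = 3 \left(56 - y\right) = 168 - 3 y$)
$\frac{n{\left(685,-145 \right)}}{\left(-45 - 180\right)^{2}} - \frac{495523}{B{\left(221 \right)}} = \frac{2 \left(-145\right)}{\left(-45 - 180\right)^{2}} - \frac{495523}{168 - 663} = - \frac{290}{\left(-225\right)^{2}} - \frac{495523}{168 - 663} = - \frac{290}{50625} - \frac{495523}{-495} = \left(-290\right) \frac{1}{50625} - - \frac{495523}{495} = - \frac{58}{10125} + \frac{495523}{495} = \frac{111492037}{111375}$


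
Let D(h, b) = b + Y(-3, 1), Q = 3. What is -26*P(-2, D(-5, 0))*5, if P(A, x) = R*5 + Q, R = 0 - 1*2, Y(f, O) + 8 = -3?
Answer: 910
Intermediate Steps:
Y(f, O) = -11 (Y(f, O) = -8 - 3 = -11)
R = -2 (R = 0 - 2 = -2)
D(h, b) = -11 + b (D(h, b) = b - 11 = -11 + b)
P(A, x) = -7 (P(A, x) = -2*5 + 3 = -10 + 3 = -7)
-26*P(-2, D(-5, 0))*5 = -26*(-7)*5 = 182*5 = 910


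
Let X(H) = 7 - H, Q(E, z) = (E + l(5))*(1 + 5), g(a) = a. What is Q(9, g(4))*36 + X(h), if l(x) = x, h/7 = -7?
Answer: 3080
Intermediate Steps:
h = -49 (h = 7*(-7) = -49)
Q(E, z) = 30 + 6*E (Q(E, z) = (E + 5)*(1 + 5) = (5 + E)*6 = 30 + 6*E)
Q(9, g(4))*36 + X(h) = (30 + 6*9)*36 + (7 - 1*(-49)) = (30 + 54)*36 + (7 + 49) = 84*36 + 56 = 3024 + 56 = 3080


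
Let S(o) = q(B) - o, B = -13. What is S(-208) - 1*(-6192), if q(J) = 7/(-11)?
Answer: 70393/11 ≈ 6399.4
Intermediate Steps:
q(J) = -7/11 (q(J) = 7*(-1/11) = -7/11)
S(o) = -7/11 - o
S(-208) - 1*(-6192) = (-7/11 - 1*(-208)) - 1*(-6192) = (-7/11 + 208) + 6192 = 2281/11 + 6192 = 70393/11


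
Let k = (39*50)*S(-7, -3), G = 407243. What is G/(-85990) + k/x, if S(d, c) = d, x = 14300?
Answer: -2691284/472945 ≈ -5.6905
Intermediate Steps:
k = -13650 (k = (39*50)*(-7) = 1950*(-7) = -13650)
G/(-85990) + k/x = 407243/(-85990) - 13650/14300 = 407243*(-1/85990) - 13650*1/14300 = -407243/85990 - 21/22 = -2691284/472945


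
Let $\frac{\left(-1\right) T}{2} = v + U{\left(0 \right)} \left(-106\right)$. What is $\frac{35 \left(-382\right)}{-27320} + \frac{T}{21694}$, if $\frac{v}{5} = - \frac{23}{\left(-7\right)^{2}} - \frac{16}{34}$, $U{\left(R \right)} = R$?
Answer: $\frac{12091227467}{24685125332} \approx 0.48982$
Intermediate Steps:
$v = - \frac{3915}{833}$ ($v = 5 \left(- \frac{23}{\left(-7\right)^{2}} - \frac{16}{34}\right) = 5 \left(- \frac{23}{49} - \frac{8}{17}\right) = 5 \left(- \frac{783}{833}\right) = - \frac{3915}{833} \approx -4.6999$)
$T = \frac{7830}{833}$ ($T = - 2 \left(- \frac{3915}{833} + 0 \left(-106\right)\right) = - 2 \left(- \frac{3915}{833} + 0\right) = \left(-2\right) \left(- \frac{3915}{833}\right) = \frac{7830}{833} \approx 9.3998$)
$\frac{35 \left(-382\right)}{-27320} + \frac{T}{21694} = \frac{35 \left(-382\right)}{-27320} + \frac{7830}{833 \cdot 21694} = \left(-13370\right) \left(- \frac{1}{27320}\right) + \frac{7830}{833} \cdot \frac{1}{21694} = \frac{1337}{2732} + \frac{3915}{9035551} = \frac{12091227467}{24685125332}$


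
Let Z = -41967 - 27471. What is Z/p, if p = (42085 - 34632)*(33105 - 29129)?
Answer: -489/208684 ≈ -0.0023433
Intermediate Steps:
p = 29633128 (p = 7453*3976 = 29633128)
Z = -69438
Z/p = -69438/29633128 = -69438*1/29633128 = -489/208684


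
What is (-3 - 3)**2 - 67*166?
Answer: -11086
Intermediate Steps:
(-3 - 3)**2 - 67*166 = (-6)**2 - 11122 = 36 - 11122 = -11086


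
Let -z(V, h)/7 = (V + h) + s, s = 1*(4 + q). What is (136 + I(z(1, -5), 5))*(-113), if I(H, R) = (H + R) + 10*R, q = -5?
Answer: -25538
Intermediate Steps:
s = -1 (s = 1*(4 - 5) = 1*(-1) = -1)
z(V, h) = 7 - 7*V - 7*h (z(V, h) = -7*((V + h) - 1) = -7*(-1 + V + h) = 7 - 7*V - 7*h)
I(H, R) = H + 11*R
(136 + I(z(1, -5), 5))*(-113) = (136 + ((7 - 7*1 - 7*(-5)) + 11*5))*(-113) = (136 + ((7 - 7 + 35) + 55))*(-113) = (136 + (35 + 55))*(-113) = (136 + 90)*(-113) = 226*(-113) = -25538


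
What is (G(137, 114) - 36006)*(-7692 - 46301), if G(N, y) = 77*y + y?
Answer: 1463966202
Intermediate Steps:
G(N, y) = 78*y
(G(137, 114) - 36006)*(-7692 - 46301) = (78*114 - 36006)*(-7692 - 46301) = (8892 - 36006)*(-53993) = -27114*(-53993) = 1463966202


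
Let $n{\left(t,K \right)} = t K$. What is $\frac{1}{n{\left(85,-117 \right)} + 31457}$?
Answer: $\frac{1}{21512} \approx 4.6486 \cdot 10^{-5}$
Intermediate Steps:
$n{\left(t,K \right)} = K t$
$\frac{1}{n{\left(85,-117 \right)} + 31457} = \frac{1}{\left(-117\right) 85 + 31457} = \frac{1}{-9945 + 31457} = \frac{1}{21512}$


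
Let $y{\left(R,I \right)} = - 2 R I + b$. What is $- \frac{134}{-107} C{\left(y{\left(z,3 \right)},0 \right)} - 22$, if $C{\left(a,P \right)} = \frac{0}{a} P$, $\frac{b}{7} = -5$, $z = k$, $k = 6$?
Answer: $-22$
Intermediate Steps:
$z = 6$
$b = -35$ ($b = 7 \left(-5\right) = -35$)
$y{\left(R,I \right)} = -35 - 2 I R$ ($y{\left(R,I \right)} = - 2 R I - 35 = - 2 I R - 35 = -35 - 2 I R$)
$C{\left(a,P \right)} = 0$ ($C{\left(a,P \right)} = 0 P = 0$)
$- \frac{134}{-107} C{\left(y{\left(z,3 \right)},0 \right)} - 22 = - \frac{134}{-107} \cdot 0 - 22 = \left(-134\right) \left(- \frac{1}{107}\right) 0 - 22 = \frac{134}{107} \cdot 0 - 22 = 0 - 22 = -22$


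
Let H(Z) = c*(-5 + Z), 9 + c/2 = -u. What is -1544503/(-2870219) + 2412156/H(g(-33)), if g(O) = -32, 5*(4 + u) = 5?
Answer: 577008478458/106198103 ≈ 5433.3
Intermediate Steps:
u = -3 (u = -4 + (1/5)*5 = -4 + 1 = -3)
c = -12 (c = -18 + 2*(-1*(-3)) = -18 + 2*3 = -18 + 6 = -12)
H(Z) = 60 - 12*Z (H(Z) = -12*(-5 + Z) = 60 - 12*Z)
-1544503/(-2870219) + 2412156/H(g(-33)) = -1544503/(-2870219) + 2412156/(60 - 12*(-32)) = -1544503*(-1/2870219) + 2412156/(60 + 384) = 1544503/2870219 + 2412156/444 = 1544503/2870219 + 2412156*(1/444) = 1544503/2870219 + 201013/37 = 577008478458/106198103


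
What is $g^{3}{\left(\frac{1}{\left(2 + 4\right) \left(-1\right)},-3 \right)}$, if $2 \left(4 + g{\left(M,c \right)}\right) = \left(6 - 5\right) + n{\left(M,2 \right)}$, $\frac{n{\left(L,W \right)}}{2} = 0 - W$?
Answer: $- \frac{1331}{8} \approx -166.38$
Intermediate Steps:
$n{\left(L,W \right)} = - 2 W$ ($n{\left(L,W \right)} = 2 \left(0 - W\right) = 2 \left(- W\right) = - 2 W$)
$g{\left(M,c \right)} = - \frac{11}{2}$ ($g{\left(M,c \right)} = -4 + \frac{\left(6 - 5\right) - 4}{2} = -4 + \frac{1 - 4}{2} = -4 + \frac{1}{2} \left(-3\right) = -4 - \frac{3}{2} = - \frac{11}{2}$)
$g^{3}{\left(\frac{1}{\left(2 + 4\right) \left(-1\right)},-3 \right)} = \left(- \frac{11}{2}\right)^{3} = - \frac{1331}{8}$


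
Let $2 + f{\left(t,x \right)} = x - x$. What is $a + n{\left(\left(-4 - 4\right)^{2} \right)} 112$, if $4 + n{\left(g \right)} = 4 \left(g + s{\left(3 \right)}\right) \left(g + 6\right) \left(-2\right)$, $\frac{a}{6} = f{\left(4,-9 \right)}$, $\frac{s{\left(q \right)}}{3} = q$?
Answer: $-4579020$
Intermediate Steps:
$s{\left(q \right)} = 3 q$
$f{\left(t,x \right)} = -2$ ($f{\left(t,x \right)} = -2 + \left(x - x\right) = -2 + 0 = -2$)
$a = -12$ ($a = 6 \left(-2\right) = -12$)
$n{\left(g \right)} = -4 - 8 \left(6 + g\right) \left(9 + g\right)$ ($n{\left(g \right)} = -4 + 4 \left(g + 3 \cdot 3\right) \left(g + 6\right) \left(-2\right) = -4 + 4 \left(g + 9\right) \left(6 + g\right) \left(-2\right) = -4 + 4 \left(9 + g\right) \left(6 + g\right) \left(-2\right) = -4 + 4 \left(6 + g\right) \left(9 + g\right) \left(-2\right) = -4 - 8 \left(6 + g\right) \left(9 + g\right)$)
$a + n{\left(\left(-4 - 4\right)^{2} \right)} 112 = -12 + \left(-436 - 120 \left(-4 - 4\right)^{2} - 8 \left(\left(-4 - 4\right)^{2}\right)^{2}\right) 112 = -12 + \left(-436 - 120 \left(-8\right)^{2} - 8 \left(\left(-8\right)^{2}\right)^{2}\right) 112 = -12 + \left(-436 - 7680 - 8 \cdot 64^{2}\right) 112 = -12 + \left(-436 - 7680 - 32768\right) 112 = -12 - 4579008 = -4579020$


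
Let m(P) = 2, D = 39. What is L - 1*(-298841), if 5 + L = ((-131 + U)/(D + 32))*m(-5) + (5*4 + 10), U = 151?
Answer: 21219526/71 ≈ 2.9887e+5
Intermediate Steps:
L = 1815/71 (L = -5 + (((-131 + 151)/(39 + 32))*2 + (5*4 + 10)) = -5 + ((20/71)*2 + (20 + 10)) = -5 + ((20*(1/71))*2 + 30) = -5 + ((20/71)*2 + 30) = -5 + (40/71 + 30) = -5 + 2170/71 = 1815/71 ≈ 25.563)
L - 1*(-298841) = 1815/71 - 1*(-298841) = 1815/71 + 298841 = 21219526/71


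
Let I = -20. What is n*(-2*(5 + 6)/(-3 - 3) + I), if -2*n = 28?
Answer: 686/3 ≈ 228.67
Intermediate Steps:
n = -14 (n = -½*28 = -14)
n*(-2*(5 + 6)/(-3 - 3) + I) = -14*(-2*(5 + 6)/(-3 - 3) - 20) = -14*(-22/(-6) - 20) = -14*(-22*(-1)/6 - 20) = -14*(-2*(-11/6) - 20) = -14*(11/3 - 20) = -14*(-49/3) = 686/3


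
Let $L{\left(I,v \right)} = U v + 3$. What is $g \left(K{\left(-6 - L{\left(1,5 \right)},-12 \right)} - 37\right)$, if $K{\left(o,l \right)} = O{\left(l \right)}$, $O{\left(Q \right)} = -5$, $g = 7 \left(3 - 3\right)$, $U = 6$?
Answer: $0$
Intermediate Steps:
$L{\left(I,v \right)} = 3 + 6 v$ ($L{\left(I,v \right)} = 6 v + 3 = 3 + 6 v$)
$g = 0$ ($g = 7 \cdot 0 = 0$)
$K{\left(o,l \right)} = -5$
$g \left(K{\left(-6 - L{\left(1,5 \right)},-12 \right)} - 37\right) = 0 \left(-5 - 37\right) = 0 \left(-42\right) = 0$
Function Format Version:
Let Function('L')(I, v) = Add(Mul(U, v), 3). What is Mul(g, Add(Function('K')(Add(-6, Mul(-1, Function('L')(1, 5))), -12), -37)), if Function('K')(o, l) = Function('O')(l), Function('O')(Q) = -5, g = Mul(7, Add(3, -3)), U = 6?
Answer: 0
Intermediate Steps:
Function('L')(I, v) = Add(3, Mul(6, v)) (Function('L')(I, v) = Add(Mul(6, v), 3) = Add(3, Mul(6, v)))
g = 0 (g = Mul(7, 0) = 0)
Function('K')(o, l) = -5
Mul(g, Add(Function('K')(Add(-6, Mul(-1, Function('L')(1, 5))), -12), -37)) = Mul(0, Add(-5, -37)) = Mul(0, -42) = 0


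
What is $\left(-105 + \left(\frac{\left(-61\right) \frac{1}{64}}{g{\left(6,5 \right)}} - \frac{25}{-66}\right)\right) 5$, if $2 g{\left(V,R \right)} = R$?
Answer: $- \frac{554413}{1056} \approx -525.01$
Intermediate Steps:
$g{\left(V,R \right)} = \frac{R}{2}$
$\left(-105 + \left(\frac{\left(-61\right) \frac{1}{64}}{g{\left(6,5 \right)}} - \frac{25}{-66}\right)\right) 5 = \left(-105 + \left(\frac{\left(-61\right) \frac{1}{64}}{\frac{1}{2} \cdot 5} - \frac{25}{-66}\right)\right) 5 = \left(-105 + \left(\frac{\left(-61\right) \frac{1}{64}}{\frac{5}{2}} - - \frac{25}{66}\right)\right) 5 = \left(-105 + \left(\left(- \frac{61}{64}\right) \frac{2}{5} + \frac{25}{66}\right)\right) 5 = \left(-105 + \left(- \frac{61}{160} + \frac{25}{66}\right)\right) 5 = \left(-105 - \frac{13}{5280}\right) 5 = \left(- \frac{554413}{5280}\right) 5 = - \frac{554413}{1056}$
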